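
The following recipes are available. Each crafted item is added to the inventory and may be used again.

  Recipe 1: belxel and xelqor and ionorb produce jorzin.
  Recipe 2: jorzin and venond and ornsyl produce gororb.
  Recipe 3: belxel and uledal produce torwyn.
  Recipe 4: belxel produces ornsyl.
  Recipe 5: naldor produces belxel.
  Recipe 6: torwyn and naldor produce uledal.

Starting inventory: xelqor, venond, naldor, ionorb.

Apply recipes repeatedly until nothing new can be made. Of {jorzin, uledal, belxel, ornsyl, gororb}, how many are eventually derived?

Using Recipe 5, naldor makes belxel.
belxel and xelqor and ionorb → jorzin (Recipe 1).
belxel → ornsyl (Recipe 4).
Using Recipe 2, jorzin, venond, and ornsyl make gororb.
jorzin: reached.
uledal would need torwyn and naldor (Recipe 6), but torwyn is never obtained.
belxel: reached.
ornsyl: reached.
gororb: reached.
Reached: jorzin, belxel, ornsyl, and gororb — 4 of the 5.

4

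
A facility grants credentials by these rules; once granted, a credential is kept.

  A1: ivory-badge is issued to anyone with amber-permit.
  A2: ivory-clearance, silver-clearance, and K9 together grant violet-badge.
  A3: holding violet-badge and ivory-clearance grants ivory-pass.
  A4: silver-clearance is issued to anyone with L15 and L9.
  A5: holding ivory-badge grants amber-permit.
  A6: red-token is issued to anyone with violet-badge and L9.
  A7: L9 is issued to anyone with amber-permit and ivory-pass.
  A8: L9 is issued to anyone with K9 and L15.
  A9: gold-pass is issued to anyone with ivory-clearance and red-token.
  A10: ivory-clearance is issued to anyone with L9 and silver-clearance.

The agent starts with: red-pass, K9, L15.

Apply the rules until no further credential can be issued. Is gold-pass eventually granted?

Yes

Holding K9 and L15 grants L9 (A8).
Holding L15 and L9 grants silver-clearance (A4).
Holding L9 and silver-clearance grants ivory-clearance (A10).
Holding ivory-clearance, silver-clearance, and K9 grants violet-badge (A2).
Holding violet-badge and L9 grants red-token (A6).
Holding ivory-clearance and red-token grants gold-pass (A9).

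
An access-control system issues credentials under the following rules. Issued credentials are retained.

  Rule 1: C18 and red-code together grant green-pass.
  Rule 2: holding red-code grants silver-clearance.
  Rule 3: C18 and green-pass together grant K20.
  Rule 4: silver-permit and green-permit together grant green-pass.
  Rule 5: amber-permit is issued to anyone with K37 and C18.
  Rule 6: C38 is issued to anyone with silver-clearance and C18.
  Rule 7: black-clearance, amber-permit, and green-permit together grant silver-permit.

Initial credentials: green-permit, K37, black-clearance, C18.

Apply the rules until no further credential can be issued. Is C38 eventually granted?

No

C38 would need silver-clearance and C18 (Rule 6), but silver-clearance is never granted.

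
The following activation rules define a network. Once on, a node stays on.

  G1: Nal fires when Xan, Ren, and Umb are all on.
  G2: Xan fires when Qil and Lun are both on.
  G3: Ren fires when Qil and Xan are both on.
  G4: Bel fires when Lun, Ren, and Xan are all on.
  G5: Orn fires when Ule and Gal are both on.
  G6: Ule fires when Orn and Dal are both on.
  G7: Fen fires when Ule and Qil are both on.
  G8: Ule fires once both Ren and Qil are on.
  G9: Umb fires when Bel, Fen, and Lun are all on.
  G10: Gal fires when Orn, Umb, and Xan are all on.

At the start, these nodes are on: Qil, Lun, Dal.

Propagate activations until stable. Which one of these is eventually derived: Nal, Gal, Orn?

G2: Qil and Lun on → Xan on.
Qil and Xan are on, so Ren fires (G3).
Lun, Ren, and Xan are on, so Bel fires (G4).
G8: Ren and Qil on → Ule on.
G7: Ule and Qil on → Fen on.
Bel, Fen, and Lun are on, so Umb fires (G9).
G1: Xan, Ren, and Umb on → Nal on.
Gal would need Orn, Umb, and Xan (G10), but Orn never turns on. Orn would need Ule and Gal (G5), but Gal never turns on.

Nal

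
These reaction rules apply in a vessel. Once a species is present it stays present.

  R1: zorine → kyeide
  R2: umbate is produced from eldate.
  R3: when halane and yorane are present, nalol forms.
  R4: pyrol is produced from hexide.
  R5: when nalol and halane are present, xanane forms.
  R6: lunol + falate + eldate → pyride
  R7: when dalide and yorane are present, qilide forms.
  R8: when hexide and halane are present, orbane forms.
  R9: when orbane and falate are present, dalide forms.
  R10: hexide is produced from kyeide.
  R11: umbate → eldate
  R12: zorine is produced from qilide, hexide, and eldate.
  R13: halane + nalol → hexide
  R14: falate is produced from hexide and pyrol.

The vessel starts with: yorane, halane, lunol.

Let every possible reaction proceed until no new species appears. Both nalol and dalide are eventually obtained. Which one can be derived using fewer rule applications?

nalol: halane and yorane present → nalol forms (R3). [1 rule application]
dalide: halane and yorane present → nalol forms (R3). halane and nalol present → hexide forms (R13). hexide and halane present → orbane forms (R8). hexide present → pyrol forms (R4). hexide and pyrol present → falate forms (R14). orbane and falate present → dalide forms (R9). [6 rule applications]
nalol needs fewer.

nalol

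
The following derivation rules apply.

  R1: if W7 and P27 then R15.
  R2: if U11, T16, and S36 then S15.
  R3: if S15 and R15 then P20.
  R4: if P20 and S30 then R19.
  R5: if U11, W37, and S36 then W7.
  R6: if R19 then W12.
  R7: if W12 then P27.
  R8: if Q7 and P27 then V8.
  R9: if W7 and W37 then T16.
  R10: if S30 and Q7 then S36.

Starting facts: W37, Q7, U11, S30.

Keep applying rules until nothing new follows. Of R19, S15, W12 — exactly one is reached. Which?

S15

From S30 and Q7, R10 gives S36.
U11, W37, and S36 hold, so W7 follows (R5).
From W7 and W37, R9 gives T16.
U11, T16, and S36 hold, so S15 follows (R2).
W12 would need R19 (R6), but R19 is never established. R19 would need P20 and S30 (R4), but P20 is never established.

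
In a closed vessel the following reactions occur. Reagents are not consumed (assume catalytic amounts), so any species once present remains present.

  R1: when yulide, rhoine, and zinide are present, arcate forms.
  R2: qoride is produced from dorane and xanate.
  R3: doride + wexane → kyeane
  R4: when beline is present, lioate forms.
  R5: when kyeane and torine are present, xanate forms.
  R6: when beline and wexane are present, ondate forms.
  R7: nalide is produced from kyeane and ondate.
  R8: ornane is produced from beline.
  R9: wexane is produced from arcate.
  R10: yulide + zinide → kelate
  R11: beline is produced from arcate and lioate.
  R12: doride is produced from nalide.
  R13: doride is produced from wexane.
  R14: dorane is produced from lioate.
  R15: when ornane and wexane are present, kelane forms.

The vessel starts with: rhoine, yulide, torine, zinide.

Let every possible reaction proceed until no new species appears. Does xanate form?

yulide, rhoine, and zinide present → arcate forms (R1).
arcate present → wexane forms (R9).
wexane present → doride forms (R13).
doride and wexane present → kyeane forms (R3).
kyeane and torine present → xanate forms (R5).

Yes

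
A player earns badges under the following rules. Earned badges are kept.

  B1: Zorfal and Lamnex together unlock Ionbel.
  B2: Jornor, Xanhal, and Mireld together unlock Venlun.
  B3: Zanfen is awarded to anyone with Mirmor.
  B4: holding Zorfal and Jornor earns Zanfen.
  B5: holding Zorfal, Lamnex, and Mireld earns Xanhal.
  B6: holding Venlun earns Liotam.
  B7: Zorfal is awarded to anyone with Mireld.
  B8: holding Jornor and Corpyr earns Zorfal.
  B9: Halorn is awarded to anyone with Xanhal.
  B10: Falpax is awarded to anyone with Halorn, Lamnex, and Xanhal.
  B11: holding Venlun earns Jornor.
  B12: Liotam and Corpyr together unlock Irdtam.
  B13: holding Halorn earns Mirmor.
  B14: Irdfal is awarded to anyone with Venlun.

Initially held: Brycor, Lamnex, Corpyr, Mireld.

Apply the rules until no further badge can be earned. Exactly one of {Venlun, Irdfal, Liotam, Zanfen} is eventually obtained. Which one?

With Mireld, Zorfal is earned (B7).
With Zorfal, Lamnex, and Mireld, Xanhal is earned (B5).
With Xanhal, Halorn is earned (B9).
With Halorn, Mirmor is earned (B13).
With Mirmor, Zanfen is earned (B3).
Liotam would need Venlun (B6), but Venlun is never earned. Venlun would need Jornor, Xanhal, and Mireld (B2), but Jornor is never earned. Irdfal would need Venlun (B14), but Venlun is never earned.

Zanfen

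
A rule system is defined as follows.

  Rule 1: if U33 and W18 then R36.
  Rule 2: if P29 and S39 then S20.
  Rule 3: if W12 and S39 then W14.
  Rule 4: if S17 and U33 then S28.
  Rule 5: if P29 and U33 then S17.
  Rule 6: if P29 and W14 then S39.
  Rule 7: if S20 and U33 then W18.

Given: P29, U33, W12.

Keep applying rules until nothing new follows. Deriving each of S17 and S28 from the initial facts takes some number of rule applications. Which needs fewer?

S17

S17: From P29 and U33, Rule 5 gives S17. [1 rule application]
S28: P29 and U33 hold, so S17 follows (Rule 5). S17 and U33 hold, so S28 follows (Rule 4). [2 rule applications]
S17 needs fewer.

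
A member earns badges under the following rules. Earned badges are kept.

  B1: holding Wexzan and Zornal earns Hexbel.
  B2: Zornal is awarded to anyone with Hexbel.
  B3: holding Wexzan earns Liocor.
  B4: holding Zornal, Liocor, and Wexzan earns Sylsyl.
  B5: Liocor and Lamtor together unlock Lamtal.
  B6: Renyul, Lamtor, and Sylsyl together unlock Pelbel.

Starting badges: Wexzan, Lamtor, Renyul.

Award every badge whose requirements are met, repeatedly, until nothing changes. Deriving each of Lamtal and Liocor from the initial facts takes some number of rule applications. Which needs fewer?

Liocor: With Wexzan, Liocor is earned (B3). [1 rule application]
Lamtal: With Wexzan, Liocor is earned (B3). With Liocor and Lamtor, Lamtal is earned (B5). [2 rule applications]
Liocor needs fewer.

Liocor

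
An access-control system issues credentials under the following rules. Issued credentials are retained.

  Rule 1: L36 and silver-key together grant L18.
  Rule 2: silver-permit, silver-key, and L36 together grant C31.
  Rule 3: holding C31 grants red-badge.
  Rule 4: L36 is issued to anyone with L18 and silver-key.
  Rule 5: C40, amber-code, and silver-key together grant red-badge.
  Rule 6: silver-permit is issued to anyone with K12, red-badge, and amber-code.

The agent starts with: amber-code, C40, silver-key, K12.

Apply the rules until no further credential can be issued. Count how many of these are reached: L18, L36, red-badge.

Holding C40, amber-code, and silver-key grants red-badge (Rule 5).
L18 would need L36 and silver-key (Rule 1), but L36 is never granted.
L36 would need L18 and silver-key (Rule 4), but L18 is never granted.
red-badge: reached.
Reached: red-badge — 1 of the 3.

1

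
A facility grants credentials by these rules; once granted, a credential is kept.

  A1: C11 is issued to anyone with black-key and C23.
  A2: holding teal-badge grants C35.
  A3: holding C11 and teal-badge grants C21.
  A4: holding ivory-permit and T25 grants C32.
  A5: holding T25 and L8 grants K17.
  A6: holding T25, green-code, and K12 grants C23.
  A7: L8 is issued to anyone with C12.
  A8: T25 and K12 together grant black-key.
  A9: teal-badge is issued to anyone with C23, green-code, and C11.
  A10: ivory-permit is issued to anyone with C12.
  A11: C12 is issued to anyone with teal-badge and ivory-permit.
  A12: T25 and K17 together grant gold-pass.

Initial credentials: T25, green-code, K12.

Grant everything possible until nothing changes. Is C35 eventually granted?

Yes

Holding T25, green-code, and K12 grants C23 (A6).
Holding T25 and K12 grants black-key (A8).
Holding black-key and C23 grants C11 (A1).
Holding C23, green-code, and C11 grants teal-badge (A9).
Holding teal-badge grants C35 (A2).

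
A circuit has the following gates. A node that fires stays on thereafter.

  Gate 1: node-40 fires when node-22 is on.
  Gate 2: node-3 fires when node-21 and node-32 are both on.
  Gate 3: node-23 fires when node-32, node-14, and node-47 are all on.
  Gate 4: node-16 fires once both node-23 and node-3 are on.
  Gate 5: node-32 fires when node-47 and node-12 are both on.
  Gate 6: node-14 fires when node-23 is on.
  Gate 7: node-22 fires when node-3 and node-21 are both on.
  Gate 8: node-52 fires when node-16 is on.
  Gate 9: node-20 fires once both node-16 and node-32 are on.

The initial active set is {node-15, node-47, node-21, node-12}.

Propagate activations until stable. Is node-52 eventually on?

node-52 would need node-16 (Gate 8), but node-16 never turns on.

No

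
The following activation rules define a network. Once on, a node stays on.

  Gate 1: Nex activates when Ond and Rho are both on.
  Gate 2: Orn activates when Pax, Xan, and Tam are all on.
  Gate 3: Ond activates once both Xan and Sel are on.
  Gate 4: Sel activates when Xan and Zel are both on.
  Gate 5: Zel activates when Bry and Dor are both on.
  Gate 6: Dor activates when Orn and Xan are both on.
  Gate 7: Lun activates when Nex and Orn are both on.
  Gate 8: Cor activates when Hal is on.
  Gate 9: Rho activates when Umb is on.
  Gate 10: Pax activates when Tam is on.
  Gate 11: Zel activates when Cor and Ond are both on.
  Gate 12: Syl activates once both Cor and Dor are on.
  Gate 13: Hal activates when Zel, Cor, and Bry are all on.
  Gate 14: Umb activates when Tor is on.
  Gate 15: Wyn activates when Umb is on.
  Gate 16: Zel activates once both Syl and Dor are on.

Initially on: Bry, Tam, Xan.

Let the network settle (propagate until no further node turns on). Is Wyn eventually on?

No

Wyn would need Umb (Gate 15), but Umb never turns on.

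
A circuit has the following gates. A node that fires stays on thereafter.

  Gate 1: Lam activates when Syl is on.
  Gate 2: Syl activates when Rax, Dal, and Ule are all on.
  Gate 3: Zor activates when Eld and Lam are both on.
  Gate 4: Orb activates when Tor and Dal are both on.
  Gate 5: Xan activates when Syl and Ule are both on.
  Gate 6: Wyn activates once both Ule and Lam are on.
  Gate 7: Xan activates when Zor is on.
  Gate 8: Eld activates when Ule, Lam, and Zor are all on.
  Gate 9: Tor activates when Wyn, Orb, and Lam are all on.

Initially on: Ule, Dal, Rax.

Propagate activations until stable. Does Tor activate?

No

Tor would need Wyn, Orb, and Lam (Gate 9), but Orb never turns on.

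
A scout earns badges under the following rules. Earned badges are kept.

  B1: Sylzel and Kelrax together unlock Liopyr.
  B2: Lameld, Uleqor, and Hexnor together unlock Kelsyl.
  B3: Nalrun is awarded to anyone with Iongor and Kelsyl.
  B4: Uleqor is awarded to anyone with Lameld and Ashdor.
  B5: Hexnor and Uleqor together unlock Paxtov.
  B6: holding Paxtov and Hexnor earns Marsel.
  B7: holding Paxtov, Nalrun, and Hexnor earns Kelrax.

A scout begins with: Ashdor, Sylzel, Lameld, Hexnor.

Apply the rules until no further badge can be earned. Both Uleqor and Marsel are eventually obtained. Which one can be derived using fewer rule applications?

Uleqor: With Lameld and Ashdor, Uleqor is earned (B4). [1 rule application]
Marsel: With Lameld and Ashdor, Uleqor is earned (B4). With Hexnor and Uleqor, Paxtov is earned (B5). With Paxtov and Hexnor, Marsel is earned (B6). [3 rule applications]
Uleqor needs fewer.

Uleqor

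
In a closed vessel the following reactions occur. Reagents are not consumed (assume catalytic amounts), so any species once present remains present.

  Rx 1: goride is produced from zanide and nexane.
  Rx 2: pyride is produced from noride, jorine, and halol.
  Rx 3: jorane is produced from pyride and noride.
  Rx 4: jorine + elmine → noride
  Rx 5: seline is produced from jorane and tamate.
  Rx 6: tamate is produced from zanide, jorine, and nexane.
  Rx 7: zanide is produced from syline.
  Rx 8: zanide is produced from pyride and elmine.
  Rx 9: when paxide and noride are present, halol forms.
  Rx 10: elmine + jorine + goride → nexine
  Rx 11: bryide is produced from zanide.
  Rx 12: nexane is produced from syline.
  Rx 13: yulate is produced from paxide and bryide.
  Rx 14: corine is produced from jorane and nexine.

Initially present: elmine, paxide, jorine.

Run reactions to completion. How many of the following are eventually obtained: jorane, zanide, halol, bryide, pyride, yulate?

jorine and elmine present → noride forms (Rx 4).
paxide and noride present → halol forms (Rx 9).
noride, jorine, and halol present → pyride forms (Rx 2).
pyride and elmine present → zanide forms (Rx 8).
pyride and noride present → jorane forms (Rx 3).
zanide present → bryide forms (Rx 11).
paxide and bryide present → yulate forms (Rx 13).
jorane: reached.
zanide: reached.
halol: reached.
bryide: reached.
pyride: reached.
yulate: reached.
All 6 are reached.

6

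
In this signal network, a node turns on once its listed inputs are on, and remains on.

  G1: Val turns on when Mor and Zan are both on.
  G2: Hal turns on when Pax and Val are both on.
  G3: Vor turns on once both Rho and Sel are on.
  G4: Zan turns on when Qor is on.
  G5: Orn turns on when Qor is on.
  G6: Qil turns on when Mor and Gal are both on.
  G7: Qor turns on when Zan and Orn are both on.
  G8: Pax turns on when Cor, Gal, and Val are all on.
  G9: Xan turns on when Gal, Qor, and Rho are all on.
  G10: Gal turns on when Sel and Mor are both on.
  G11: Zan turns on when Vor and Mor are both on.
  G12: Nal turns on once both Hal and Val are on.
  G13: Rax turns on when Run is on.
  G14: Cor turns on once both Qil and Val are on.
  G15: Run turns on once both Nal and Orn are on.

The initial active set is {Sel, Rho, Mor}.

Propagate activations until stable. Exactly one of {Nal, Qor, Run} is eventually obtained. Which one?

G10: Sel and Mor on → Gal on.
Rho and Sel are on, so Vor turns on (G3).
Mor and Gal are on, so Qil turns on (G6).
Vor and Mor are on, so Zan turns on (G11).
Mor and Zan are on, so Val turns on (G1).
G14: Qil and Val on → Cor on.
Cor, Gal, and Val are on, so Pax turns on (G8).
G2: Pax and Val on → Hal on.
G12: Hal and Val on → Nal on.
Qor would need Zan and Orn (G7), but Orn never turns on. Run would need Nal and Orn (G15), but Orn never turns on.

Nal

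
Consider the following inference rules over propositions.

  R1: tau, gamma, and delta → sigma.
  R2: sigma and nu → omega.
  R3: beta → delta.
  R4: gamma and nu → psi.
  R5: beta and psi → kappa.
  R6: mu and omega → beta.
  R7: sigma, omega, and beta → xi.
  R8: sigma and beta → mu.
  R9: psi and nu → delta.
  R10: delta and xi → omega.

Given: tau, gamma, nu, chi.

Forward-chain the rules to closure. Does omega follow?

gamma and nu hold, so psi follows (R4).
psi and nu hold, so delta follows (R9).
From tau, gamma, and delta, R1 gives sigma.
sigma and nu hold, so omega follows (R2).

Yes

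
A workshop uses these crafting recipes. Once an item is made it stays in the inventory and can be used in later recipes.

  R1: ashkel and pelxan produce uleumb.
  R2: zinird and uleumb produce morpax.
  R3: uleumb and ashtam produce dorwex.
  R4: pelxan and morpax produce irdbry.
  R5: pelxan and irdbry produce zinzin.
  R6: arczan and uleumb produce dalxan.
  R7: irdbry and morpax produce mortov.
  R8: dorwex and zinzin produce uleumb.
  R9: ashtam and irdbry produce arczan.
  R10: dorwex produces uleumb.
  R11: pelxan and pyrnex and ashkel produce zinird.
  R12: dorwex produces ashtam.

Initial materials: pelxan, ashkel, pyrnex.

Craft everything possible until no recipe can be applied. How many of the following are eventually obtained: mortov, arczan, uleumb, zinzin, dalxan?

Using R11, pelxan, pyrnex, and ashkel make zinird.
ashkel and pelxan → uleumb (R1).
Using R2, zinird and uleumb make morpax.
pelxan and morpax → irdbry (R4).
Using R7, irdbry and morpax make mortov.
Using R5, pelxan and irdbry make zinzin.
mortov: reached.
arczan would need ashtam and irdbry (R9), but ashtam is never obtained.
uleumb: reached.
zinzin: reached.
dalxan would need arczan and uleumb (R6), but arczan is never obtained.
Reached: mortov, uleumb, and zinzin — 3 of the 5.

3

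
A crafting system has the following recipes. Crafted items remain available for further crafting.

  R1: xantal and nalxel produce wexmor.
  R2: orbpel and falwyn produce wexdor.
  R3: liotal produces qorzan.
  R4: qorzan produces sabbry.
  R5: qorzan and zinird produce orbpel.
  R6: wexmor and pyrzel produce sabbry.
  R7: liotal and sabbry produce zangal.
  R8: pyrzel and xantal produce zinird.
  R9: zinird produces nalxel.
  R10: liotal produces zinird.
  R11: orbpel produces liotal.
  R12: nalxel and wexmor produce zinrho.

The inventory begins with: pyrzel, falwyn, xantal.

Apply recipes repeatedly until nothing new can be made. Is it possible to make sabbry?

Yes

Using R8, pyrzel and xantal make zinird.
zinird → nalxel (R9).
Using R1, xantal and nalxel make wexmor.
Using R6, wexmor and pyrzel make sabbry.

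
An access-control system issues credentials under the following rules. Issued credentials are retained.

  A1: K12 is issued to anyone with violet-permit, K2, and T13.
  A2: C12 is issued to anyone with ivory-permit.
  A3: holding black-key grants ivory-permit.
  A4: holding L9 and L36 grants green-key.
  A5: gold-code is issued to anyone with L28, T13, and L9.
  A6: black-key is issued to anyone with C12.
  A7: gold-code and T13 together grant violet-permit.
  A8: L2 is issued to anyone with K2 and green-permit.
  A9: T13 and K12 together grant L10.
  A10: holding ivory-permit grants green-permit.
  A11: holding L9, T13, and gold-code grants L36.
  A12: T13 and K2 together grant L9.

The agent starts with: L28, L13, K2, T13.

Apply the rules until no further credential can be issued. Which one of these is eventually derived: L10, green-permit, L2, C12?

L10

Holding T13 and K2 grants L9 (A12).
Holding L28, T13, and L9 grants gold-code (A5).
Holding gold-code and T13 grants violet-permit (A7).
Holding violet-permit, K2, and T13 grants K12 (A1).
Holding T13 and K12 grants L10 (A9).
C12 would need ivory-permit (A2), but ivory-permit is never granted. L2 would need K2 and green-permit (A8), but green-permit is never granted. green-permit would need ivory-permit (A10), but ivory-permit is never granted.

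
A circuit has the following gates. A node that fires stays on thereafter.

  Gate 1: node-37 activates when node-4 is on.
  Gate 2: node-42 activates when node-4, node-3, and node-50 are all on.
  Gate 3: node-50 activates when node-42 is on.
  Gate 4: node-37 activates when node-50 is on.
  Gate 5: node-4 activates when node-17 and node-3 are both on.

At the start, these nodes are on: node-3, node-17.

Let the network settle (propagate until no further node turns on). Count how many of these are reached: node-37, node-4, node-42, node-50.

2

Gate 5: node-17 and node-3 on → node-4 on.
Gate 1: node-4 on → node-37 on.
node-37: reached.
node-4: reached.
node-42 would need node-4, node-3, and node-50 (Gate 2), but node-50 never turns on.
node-50 would need node-42 (Gate 3), but node-42 never turns on.
Reached: node-37 and node-4 — 2 of the 4.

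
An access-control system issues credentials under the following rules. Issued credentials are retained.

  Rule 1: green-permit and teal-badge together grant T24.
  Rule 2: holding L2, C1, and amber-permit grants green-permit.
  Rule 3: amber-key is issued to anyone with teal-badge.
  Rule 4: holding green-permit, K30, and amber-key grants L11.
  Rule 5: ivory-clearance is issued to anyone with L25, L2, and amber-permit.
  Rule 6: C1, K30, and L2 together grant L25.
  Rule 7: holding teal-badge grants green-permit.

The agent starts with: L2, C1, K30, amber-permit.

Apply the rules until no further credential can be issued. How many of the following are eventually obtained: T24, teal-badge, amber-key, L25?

1

Holding C1, K30, and L2 grants L25 (Rule 6).
T24 would need green-permit and teal-badge (Rule 1), but teal-badge is never granted.
No rule produces teal-badge, and it is not given.
amber-key would need teal-badge (Rule 3), but teal-badge is never granted.
L25: reached.
Reached: L25 — 1 of the 4.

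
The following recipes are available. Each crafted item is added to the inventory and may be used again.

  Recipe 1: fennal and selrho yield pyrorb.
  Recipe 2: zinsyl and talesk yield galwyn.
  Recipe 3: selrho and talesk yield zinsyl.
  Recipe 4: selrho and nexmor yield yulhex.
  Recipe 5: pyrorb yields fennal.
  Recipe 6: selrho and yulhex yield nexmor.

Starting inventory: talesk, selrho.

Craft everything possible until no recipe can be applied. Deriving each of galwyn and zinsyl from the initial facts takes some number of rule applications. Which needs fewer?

zinsyl: selrho and talesk → zinsyl (Recipe 3). [1 rule application]
galwyn: Using Recipe 3, selrho and talesk make zinsyl. zinsyl and talesk → galwyn (Recipe 2). [2 rule applications]
zinsyl needs fewer.

zinsyl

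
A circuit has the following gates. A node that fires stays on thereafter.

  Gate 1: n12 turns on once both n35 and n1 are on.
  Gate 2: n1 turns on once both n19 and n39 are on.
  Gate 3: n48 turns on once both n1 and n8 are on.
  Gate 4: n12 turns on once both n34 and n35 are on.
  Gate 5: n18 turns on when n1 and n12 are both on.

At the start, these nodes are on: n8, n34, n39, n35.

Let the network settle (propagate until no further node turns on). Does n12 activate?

Gate 4: n34 and n35 on → n12 on.

Yes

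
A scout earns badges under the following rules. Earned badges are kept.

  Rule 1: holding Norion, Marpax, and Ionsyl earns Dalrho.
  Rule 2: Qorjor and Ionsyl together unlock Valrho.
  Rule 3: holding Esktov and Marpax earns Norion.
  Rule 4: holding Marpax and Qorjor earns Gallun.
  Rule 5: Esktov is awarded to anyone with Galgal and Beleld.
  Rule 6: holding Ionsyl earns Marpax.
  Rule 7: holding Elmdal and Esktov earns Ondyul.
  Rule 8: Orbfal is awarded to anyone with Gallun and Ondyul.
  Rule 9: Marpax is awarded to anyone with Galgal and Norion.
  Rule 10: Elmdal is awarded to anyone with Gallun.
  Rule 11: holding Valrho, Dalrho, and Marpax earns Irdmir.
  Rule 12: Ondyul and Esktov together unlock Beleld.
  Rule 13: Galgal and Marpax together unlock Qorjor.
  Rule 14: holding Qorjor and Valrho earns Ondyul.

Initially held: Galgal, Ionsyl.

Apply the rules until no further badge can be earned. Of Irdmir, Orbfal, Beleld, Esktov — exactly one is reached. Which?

With Ionsyl, Marpax is earned (Rule 6).
With Galgal and Marpax, Qorjor is earned (Rule 13).
With Marpax and Qorjor, Gallun is earned (Rule 4).
With Qorjor and Ionsyl, Valrho is earned (Rule 2).
With Qorjor and Valrho, Ondyul is earned (Rule 14).
With Gallun and Ondyul, Orbfal is earned (Rule 8).
Irdmir would need Valrho, Dalrho, and Marpax (Rule 11), but Dalrho is never earned. Esktov would need Galgal and Beleld (Rule 5), but Beleld is never earned. Beleld would need Ondyul and Esktov (Rule 12), but Esktov is never earned.

Orbfal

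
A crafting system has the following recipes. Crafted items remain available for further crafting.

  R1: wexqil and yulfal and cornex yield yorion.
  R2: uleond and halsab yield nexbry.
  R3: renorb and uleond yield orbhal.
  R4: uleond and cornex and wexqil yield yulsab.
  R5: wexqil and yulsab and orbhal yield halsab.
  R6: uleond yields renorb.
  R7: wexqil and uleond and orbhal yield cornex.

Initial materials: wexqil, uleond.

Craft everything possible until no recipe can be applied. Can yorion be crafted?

yorion would need wexqil, yulfal, and cornex (R1), but yulfal is never obtained.

No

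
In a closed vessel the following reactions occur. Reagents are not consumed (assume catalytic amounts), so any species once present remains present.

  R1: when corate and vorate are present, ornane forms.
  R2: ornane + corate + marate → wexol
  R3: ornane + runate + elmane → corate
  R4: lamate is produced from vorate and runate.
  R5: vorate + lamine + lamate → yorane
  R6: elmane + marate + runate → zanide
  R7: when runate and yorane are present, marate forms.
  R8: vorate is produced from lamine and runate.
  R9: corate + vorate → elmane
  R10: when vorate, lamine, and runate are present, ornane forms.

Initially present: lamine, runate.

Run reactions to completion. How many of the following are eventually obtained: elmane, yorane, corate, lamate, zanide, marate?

lamine and runate present → vorate forms (R8).
vorate and runate present → lamate forms (R4).
vorate, lamine, and lamate present → yorane forms (R5).
runate and yorane present → marate forms (R7).
elmane would need corate and vorate (R9), but corate never forms.
yorane: reached.
corate would need ornane, runate, and elmane (R3), but elmane never forms.
lamate: reached.
zanide would need elmane, marate, and runate (R6), but elmane never forms.
marate: reached.
Reached: yorane, lamate, and marate — 3 of the 6.

3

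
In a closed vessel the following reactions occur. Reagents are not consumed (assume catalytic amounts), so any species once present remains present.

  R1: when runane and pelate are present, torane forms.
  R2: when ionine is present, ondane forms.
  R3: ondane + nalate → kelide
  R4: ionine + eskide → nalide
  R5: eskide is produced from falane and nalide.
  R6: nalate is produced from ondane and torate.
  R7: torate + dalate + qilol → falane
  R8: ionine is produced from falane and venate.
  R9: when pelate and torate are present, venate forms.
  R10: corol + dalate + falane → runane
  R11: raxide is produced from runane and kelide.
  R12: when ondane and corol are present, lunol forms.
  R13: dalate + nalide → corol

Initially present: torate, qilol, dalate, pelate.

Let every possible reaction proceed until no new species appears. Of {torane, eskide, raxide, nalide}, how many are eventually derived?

0

torane would need runane and pelate (R1), but runane never forms.
eskide would need falane and nalide (R5), but nalide never forms.
raxide would need runane and kelide (R11), but runane never forms.
nalide would need ionine and eskide (R4), but eskide never forms.
None of the 4 are reached.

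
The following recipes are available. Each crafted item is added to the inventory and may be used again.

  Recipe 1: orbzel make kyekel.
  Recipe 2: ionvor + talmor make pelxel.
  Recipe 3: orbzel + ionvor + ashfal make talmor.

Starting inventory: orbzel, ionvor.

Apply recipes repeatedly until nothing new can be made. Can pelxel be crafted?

pelxel would need ionvor and talmor (Recipe 2), but talmor is never obtained.

No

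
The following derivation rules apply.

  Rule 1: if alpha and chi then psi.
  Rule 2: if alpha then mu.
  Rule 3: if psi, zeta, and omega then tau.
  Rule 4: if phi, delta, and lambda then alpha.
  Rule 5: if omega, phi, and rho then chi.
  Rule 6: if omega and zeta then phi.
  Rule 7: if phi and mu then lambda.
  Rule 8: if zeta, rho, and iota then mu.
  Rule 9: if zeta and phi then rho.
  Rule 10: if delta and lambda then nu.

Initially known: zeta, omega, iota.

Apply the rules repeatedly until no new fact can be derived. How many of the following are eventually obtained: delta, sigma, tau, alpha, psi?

0

No rule produces delta, and it is not given.
No rule produces sigma, and it is not given.
tau would need psi, zeta, and omega (Rule 3), but psi is never established.
alpha would need phi, delta, and lambda (Rule 4), but delta is never established.
psi would need alpha and chi (Rule 1), but alpha is never established.
None of the 5 are reached.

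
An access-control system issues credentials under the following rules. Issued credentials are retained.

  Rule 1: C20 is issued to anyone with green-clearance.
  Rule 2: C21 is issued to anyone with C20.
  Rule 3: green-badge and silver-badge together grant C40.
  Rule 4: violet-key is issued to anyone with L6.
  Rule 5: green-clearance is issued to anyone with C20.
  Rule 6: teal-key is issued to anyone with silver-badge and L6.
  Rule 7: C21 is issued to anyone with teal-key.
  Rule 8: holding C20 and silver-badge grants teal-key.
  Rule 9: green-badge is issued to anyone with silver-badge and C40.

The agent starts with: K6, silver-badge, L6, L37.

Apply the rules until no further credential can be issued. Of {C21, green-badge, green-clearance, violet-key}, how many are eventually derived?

2

Holding silver-badge and L6 grants teal-key (Rule 6).
Holding L6 grants violet-key (Rule 4).
Holding teal-key grants C21 (Rule 7).
C21: reached.
green-badge would need silver-badge and C40 (Rule 9), but C40 is never granted.
green-clearance would need C20 (Rule 5), but C20 is never granted.
violet-key: reached.
Reached: C21 and violet-key — 2 of the 4.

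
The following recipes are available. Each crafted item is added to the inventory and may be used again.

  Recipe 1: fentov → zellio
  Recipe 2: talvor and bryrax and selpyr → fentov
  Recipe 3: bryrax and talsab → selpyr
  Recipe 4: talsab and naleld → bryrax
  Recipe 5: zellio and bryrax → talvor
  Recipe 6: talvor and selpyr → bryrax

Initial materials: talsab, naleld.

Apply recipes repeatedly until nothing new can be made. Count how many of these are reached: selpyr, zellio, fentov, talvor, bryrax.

talsab and naleld → bryrax (Recipe 4).
bryrax and talsab → selpyr (Recipe 3).
selpyr: reached.
zellio would need fentov (Recipe 1), but fentov is never obtained.
fentov would need talvor, bryrax, and selpyr (Recipe 2), but talvor is never obtained.
talvor would need zellio and bryrax (Recipe 5), but zellio is never obtained.
bryrax: reached.
Reached: selpyr and bryrax — 2 of the 5.

2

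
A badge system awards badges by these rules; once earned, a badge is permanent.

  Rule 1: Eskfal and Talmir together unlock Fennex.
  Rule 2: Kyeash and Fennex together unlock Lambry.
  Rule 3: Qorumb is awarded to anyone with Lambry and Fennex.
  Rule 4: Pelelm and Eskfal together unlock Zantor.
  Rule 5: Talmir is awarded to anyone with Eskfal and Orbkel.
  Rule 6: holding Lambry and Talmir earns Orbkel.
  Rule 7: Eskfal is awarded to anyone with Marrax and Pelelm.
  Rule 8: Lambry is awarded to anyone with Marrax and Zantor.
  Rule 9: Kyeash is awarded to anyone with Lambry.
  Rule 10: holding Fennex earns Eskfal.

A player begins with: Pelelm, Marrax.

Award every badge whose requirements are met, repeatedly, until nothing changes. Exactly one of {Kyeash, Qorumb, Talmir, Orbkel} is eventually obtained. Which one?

Kyeash

With Marrax and Pelelm, Eskfal is earned (Rule 7).
With Pelelm and Eskfal, Zantor is earned (Rule 4).
With Marrax and Zantor, Lambry is earned (Rule 8).
With Lambry, Kyeash is earned (Rule 9).
Talmir would need Eskfal and Orbkel (Rule 5), but Orbkel is never earned. Orbkel would need Lambry and Talmir (Rule 6), but Talmir is never earned. Qorumb would need Lambry and Fennex (Rule 3), but Fennex is never earned.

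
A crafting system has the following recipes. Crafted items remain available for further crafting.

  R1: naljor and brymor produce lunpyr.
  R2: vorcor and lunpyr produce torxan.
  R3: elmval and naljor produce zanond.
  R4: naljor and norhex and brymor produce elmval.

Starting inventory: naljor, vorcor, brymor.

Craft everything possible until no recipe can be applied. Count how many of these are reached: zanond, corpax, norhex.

zanond would need elmval and naljor (R3), but elmval is never obtained.
No rule produces corpax, and it is not given.
No rule produces norhex, and it is not given.
None of the 3 are reached.

0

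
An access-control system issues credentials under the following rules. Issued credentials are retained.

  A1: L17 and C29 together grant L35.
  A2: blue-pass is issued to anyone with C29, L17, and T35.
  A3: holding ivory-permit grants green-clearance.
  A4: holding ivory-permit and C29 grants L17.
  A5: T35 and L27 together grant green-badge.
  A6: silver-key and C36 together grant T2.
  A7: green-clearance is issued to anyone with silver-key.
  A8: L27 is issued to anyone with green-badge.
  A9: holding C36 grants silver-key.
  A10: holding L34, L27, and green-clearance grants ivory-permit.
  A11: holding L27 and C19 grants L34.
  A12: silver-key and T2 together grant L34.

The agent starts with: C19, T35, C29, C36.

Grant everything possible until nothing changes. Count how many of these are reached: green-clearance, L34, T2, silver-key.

Holding C36 grants silver-key (A9).
Holding silver-key grants green-clearance (A7).
Holding silver-key and C36 grants T2 (A6).
Holding silver-key and T2 grants L34 (A12).
green-clearance: reached.
L34: reached.
T2: reached.
silver-key: reached.
All 4 are reached.

4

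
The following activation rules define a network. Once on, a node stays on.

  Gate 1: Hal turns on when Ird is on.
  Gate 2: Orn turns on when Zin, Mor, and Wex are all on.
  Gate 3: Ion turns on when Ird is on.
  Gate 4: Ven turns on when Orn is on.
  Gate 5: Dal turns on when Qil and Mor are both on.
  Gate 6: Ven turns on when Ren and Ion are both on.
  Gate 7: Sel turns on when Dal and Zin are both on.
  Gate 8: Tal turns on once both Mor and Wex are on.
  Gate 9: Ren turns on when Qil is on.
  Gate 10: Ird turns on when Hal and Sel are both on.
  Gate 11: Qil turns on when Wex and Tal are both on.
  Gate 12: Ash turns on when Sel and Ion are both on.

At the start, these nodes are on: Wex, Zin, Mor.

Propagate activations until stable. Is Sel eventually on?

Gate 8: Mor and Wex on → Tal on.
Wex and Tal are on, so Qil turns on (Gate 11).
Qil and Mor are on, so Dal turns on (Gate 5).
Gate 7: Dal and Zin on → Sel on.

Yes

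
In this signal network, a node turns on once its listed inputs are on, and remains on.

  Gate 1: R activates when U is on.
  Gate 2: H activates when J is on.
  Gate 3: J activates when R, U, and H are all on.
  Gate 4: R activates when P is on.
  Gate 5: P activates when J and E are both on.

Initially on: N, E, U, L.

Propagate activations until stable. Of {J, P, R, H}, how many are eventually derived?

1

U is on, so R activates (Gate 1).
J would need R, U, and H (Gate 3), but H never turns on.
P would need J and E (Gate 5), but J never turns on.
R: reached.
H would need J (Gate 2), but J never turns on.
Reached: R — 1 of the 4.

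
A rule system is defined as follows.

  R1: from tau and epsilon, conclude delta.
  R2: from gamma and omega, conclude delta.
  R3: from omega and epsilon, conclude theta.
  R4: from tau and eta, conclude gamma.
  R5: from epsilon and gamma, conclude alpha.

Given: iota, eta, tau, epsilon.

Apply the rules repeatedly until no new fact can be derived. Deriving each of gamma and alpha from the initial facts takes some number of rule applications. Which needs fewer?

gamma: tau and eta hold, so gamma follows (R4). [1 rule application]
alpha: tau and eta hold, so gamma follows (R4). From epsilon and gamma, R5 gives alpha. [2 rule applications]
gamma needs fewer.

gamma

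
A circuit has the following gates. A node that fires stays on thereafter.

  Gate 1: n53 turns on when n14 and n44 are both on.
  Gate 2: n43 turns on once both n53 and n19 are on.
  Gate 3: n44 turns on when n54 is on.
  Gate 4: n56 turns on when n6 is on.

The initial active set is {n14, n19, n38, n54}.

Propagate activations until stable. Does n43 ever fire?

Yes

n54 is on, so n44 turns on (Gate 3).
Gate 1: n14 and n44 on → n53 on.
n53 and n19 are on, so n43 turns on (Gate 2).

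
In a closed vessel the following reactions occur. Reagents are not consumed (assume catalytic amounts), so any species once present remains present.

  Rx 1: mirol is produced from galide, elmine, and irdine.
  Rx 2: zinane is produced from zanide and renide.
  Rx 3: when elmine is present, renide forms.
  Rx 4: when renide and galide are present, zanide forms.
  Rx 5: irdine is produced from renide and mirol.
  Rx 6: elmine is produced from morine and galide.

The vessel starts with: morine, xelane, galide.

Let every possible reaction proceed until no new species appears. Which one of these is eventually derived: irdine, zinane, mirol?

morine and galide present → elmine forms (Rx 6).
elmine present → renide forms (Rx 3).
renide and galide present → zanide forms (Rx 4).
zanide and renide present → zinane forms (Rx 2).
irdine would need renide and mirol (Rx 5), but mirol never forms. mirol would need galide, elmine, and irdine (Rx 1), but irdine never forms.

zinane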